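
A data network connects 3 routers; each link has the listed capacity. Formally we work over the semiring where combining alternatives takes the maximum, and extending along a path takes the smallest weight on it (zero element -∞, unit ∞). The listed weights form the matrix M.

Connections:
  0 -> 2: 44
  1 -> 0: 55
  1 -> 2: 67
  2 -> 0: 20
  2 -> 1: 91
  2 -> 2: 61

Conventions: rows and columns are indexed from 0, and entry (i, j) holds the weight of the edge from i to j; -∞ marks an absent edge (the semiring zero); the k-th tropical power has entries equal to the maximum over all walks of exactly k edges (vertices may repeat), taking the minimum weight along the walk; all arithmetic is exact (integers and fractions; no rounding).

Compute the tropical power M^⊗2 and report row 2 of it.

M^⊗2:
  [20, 44, 44]
  [20, 67, 61]
  [55, 61, 67]
Answer: row 2 of M^⊗2 = [55, 61, 67]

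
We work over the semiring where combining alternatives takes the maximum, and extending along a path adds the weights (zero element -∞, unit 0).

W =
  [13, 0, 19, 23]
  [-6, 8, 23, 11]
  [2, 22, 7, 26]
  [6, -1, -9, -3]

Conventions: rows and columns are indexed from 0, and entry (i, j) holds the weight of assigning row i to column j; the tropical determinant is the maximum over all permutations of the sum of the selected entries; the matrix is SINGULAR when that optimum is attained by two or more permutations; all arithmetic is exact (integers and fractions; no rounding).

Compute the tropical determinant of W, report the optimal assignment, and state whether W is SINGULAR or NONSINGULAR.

σ = (0, 1, 2, 3): 13 + 8 + 7 + (-3) = 25
σ = (0, 1, 3, 2): 13 + 8 + 26 + (-9) = 38
σ = (0, 2, 1, 3): 13 + 23 + 22 + (-3) = 55
σ = (0, 2, 3, 1): 13 + 23 + 26 + (-1) = 61
σ = (0, 3, 1, 2): 13 + 11 + 22 + (-9) = 37
σ = (0, 3, 2, 1): 13 + 11 + 7 + (-1) = 30
σ = (1, 0, 2, 3): 0 + (-6) + 7 + (-3) = -2
σ = (1, 0, 3, 2): 0 + (-6) + 26 + (-9) = 11
σ = (1, 2, 0, 3): 0 + 23 + 2 + (-3) = 22
σ = (1, 2, 3, 0): 0 + 23 + 26 + 6 = 55
σ = (1, 3, 0, 2): 0 + 11 + 2 + (-9) = 4
σ = (1, 3, 2, 0): 0 + 11 + 7 + 6 = 24
σ = (2, 0, 1, 3): 19 + (-6) + 22 + (-3) = 32
σ = (2, 0, 3, 1): 19 + (-6) + 26 + (-1) = 38
σ = (2, 1, 0, 3): 19 + 8 + 2 + (-3) = 26
σ = (2, 1, 3, 0): 19 + 8 + 26 + 6 = 59
σ = (2, 3, 0, 1): 19 + 11 + 2 + (-1) = 31
σ = (2, 3, 1, 0): 19 + 11 + 22 + 6 = 58
σ = (3, 0, 1, 2): 23 + (-6) + 22 + (-9) = 30
σ = (3, 0, 2, 1): 23 + (-6) + 7 + (-1) = 23
σ = (3, 1, 0, 2): 23 + 8 + 2 + (-9) = 24
σ = (3, 1, 2, 0): 23 + 8 + 7 + 6 = 44
σ = (3, 2, 0, 1): 23 + 23 + 2 + (-1) = 47
σ = (3, 2, 1, 0): 23 + 23 + 22 + 6 = 74
Optimal value attained by: σ = (3, 2, 1, 0).
Answer: det⊕(W) = 74; verdict: NONSINGULAR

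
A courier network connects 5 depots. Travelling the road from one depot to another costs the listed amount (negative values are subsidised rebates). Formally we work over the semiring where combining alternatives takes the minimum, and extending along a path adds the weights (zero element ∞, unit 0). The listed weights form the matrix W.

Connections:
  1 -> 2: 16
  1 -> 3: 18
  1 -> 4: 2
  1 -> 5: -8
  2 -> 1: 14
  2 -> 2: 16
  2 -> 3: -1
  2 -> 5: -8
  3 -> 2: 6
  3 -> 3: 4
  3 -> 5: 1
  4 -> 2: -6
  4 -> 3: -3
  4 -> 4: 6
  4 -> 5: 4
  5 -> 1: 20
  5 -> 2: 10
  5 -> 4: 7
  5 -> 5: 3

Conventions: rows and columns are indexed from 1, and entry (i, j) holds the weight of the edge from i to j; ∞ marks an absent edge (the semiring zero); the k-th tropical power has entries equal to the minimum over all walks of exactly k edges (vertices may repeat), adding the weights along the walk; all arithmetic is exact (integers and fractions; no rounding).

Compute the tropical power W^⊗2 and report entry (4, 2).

W^⊗2:
  [12, -4, -1, -1, -5]
  [12, 2, 3, -1, -5]
  [20, 10, 5, 8, -2]
  [8, 0, -7, 11, -14]
  [23, 1, 4, 10, 2]
Key observation: the optimum is the walk 4->4->2, with weight 6 + (-6) = 0.
Optimal value attained by: walk 4->4->2.
Answer: (W^⊗2)[4][2] = 0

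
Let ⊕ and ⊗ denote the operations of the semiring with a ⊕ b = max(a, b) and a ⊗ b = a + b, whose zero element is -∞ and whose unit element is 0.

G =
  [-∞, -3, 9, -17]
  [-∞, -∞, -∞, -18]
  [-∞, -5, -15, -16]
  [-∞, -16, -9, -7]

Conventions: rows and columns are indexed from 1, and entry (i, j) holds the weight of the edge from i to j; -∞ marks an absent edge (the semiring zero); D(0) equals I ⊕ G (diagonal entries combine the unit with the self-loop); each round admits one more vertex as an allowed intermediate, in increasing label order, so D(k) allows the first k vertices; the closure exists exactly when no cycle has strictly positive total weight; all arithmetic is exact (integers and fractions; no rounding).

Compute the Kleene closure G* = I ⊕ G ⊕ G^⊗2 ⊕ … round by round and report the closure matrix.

D(0):
  [0, -3, 9, -17]
  [-∞, 0, -∞, -18]
  [-∞, -5, 0, -16]
  [-∞, -16, -9, 0]
D(1):
  [0, -3, 9, -17]
  [-∞, 0, -∞, -18]
  [-∞, -5, 0, -16]
  [-∞, -16, -9, 0]
D(2):
  [0, -3, 9, -17]
  [-∞, 0, -∞, -18]
  [-∞, -5, 0, -16]
  [-∞, -16, -9, 0]
D(3):
  [0, 4, 9, -7]
  [-∞, 0, -∞, -18]
  [-∞, -5, 0, -16]
  [-∞, -14, -9, 0]
D(4):
  [0, 4, 9, -7]
  [-∞, 0, -27, -18]
  [-∞, -5, 0, -16]
  [-∞, -14, -9, 0]
Answer: G* = [[0, 4, 9, -7], [-∞, 0, -27, -18], [-∞, -5, 0, -16], [-∞, -14, -9, 0]]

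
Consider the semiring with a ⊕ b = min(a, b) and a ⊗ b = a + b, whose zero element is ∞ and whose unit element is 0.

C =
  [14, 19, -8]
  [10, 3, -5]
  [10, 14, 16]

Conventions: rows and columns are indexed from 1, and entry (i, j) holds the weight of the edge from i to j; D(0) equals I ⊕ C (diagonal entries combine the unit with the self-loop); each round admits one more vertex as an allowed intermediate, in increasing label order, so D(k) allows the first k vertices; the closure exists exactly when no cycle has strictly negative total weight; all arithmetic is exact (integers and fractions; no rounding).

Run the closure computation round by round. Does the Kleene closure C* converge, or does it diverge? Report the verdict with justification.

D(0):
  [0, 19, -8]
  [10, 0, -5]
  [10, 14, 0]
D(1):
  [0, 19, -8]
  [10, 0, -5]
  [10, 14, 0]
D(2):
  [0, 19, -8]
  [10, 0, -5]
  [10, 14, 0]
D(3):
  [0, 6, -8]
  [5, 0, -5]
  [10, 14, 0]
Key observation: every diagonal entry stays at the unit through all rounds, so no improving cycle exists.
Answer: CONVERGES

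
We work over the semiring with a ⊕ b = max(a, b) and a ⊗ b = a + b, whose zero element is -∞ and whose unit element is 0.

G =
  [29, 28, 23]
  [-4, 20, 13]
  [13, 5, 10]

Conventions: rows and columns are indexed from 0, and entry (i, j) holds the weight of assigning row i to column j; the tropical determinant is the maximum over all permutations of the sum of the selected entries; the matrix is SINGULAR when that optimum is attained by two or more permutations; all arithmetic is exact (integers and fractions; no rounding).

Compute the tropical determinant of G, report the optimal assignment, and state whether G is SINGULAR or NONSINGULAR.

σ = (0, 1, 2): 29 + 20 + 10 = 59
σ = (0, 2, 1): 29 + 13 + 5 = 47
σ = (1, 0, 2): 28 + (-4) + 10 = 34
σ = (1, 2, 0): 28 + 13 + 13 = 54
σ = (2, 0, 1): 23 + (-4) + 5 = 24
σ = (2, 1, 0): 23 + 20 + 13 = 56
Optimal value attained by: σ = (0, 1, 2).
Answer: det⊕(G) = 59; verdict: NONSINGULAR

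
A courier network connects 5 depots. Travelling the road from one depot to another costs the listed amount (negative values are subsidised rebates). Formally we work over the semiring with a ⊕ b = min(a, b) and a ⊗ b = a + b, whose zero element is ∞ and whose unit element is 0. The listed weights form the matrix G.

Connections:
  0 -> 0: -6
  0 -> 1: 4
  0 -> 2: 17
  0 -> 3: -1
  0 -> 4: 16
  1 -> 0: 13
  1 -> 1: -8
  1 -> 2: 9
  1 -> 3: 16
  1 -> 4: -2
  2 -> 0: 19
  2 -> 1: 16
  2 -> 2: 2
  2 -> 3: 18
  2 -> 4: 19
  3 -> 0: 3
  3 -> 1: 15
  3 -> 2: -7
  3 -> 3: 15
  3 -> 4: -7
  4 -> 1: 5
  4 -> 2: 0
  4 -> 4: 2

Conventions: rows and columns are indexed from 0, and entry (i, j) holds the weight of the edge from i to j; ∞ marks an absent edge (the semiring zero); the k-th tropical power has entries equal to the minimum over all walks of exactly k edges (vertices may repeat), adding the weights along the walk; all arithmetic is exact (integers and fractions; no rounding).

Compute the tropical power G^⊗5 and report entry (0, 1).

G^⊗2:
  [-12, -4, -8, -7, -8]
  [5, -16, -2, 8, -10]
  [13, 8, 4, 18, 11]
  [-3, -2, -7, 2, -5]
  [18, -3, 2, 18, 3]
G^⊗3:
  [-18, -12, -14, -13, -14]
  [-3, -24, -10, 0, -18]
  [7, 0, 6, 12, 6]
  [-9, -10, -5, -4, -5]
  [10, -11, 3, 13, -5]
G^⊗4:
  [-24, -20, -20, -19, -20]
  [-11, -32, -18, -8, -26]
  [1, -8, 5, 6, -2]
  [-15, -18, -11, -10, -12]
  [2, -19, -5, 5, -13]
G^⊗5:
  [-30, -28, -26, -25, -26]
  [-19, -40, -26, -16, -34]
  [-5, -16, -2, 0, -10]
  [-21, -26, -17, -16, -20]
  [-6, -27, -13, -3, -21]
Key observation: the optimum is the walk 0->1->1->1->1->1, with weight 4 + (-8) + (-8) + (-8) + (-8) = -28.
Optimal value attained by: walk 0->1->1->1->1->1.
Answer: (G^⊗5)[0][1] = -28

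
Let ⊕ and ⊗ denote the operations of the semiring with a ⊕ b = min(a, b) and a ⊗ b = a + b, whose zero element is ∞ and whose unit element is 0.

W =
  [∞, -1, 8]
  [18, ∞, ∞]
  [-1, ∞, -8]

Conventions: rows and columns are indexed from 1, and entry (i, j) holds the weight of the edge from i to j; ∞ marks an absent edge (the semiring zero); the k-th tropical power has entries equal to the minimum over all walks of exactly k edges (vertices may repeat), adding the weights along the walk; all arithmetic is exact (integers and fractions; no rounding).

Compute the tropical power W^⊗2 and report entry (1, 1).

W^⊗2:
  [7, ∞, 0]
  [∞, 17, 26]
  [-9, -2, -16]
Key observation: the optimum is the walk 1->3->1, with weight 8 + (-1) = 7.
Optimal value attained by: walk 1->3->1.
Answer: (W^⊗2)[1][1] = 7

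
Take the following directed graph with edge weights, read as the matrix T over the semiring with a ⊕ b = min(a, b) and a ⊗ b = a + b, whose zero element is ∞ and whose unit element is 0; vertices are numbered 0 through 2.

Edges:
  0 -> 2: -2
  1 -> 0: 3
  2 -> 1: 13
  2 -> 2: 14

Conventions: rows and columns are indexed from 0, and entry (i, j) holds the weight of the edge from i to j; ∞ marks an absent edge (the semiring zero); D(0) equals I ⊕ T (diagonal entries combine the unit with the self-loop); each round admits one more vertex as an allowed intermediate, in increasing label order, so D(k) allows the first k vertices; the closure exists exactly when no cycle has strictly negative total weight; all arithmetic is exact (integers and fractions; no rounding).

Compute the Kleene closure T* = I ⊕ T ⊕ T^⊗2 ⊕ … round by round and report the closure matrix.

D(0):
  [0, ∞, -2]
  [3, 0, ∞]
  [∞, 13, 0]
D(1):
  [0, ∞, -2]
  [3, 0, 1]
  [∞, 13, 0]
D(2):
  [0, ∞, -2]
  [3, 0, 1]
  [16, 13, 0]
D(3):
  [0, 11, -2]
  [3, 0, 1]
  [16, 13, 0]
Answer: T* = [[0, 11, -2], [3, 0, 1], [16, 13, 0]]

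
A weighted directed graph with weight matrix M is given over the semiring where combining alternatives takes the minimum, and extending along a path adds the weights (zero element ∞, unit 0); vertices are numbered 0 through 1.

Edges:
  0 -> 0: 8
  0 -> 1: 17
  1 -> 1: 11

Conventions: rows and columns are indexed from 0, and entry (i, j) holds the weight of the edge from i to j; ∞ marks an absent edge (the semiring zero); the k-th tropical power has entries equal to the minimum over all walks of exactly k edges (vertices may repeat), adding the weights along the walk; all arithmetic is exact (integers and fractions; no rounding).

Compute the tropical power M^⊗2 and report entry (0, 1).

M^⊗2:
  [16, 25]
  [∞, 22]
Key observation: the optimum is the walk 0->0->1, with weight 8 + 17 = 25.
Optimal value attained by: walk 0->0->1.
Answer: (M^⊗2)[0][1] = 25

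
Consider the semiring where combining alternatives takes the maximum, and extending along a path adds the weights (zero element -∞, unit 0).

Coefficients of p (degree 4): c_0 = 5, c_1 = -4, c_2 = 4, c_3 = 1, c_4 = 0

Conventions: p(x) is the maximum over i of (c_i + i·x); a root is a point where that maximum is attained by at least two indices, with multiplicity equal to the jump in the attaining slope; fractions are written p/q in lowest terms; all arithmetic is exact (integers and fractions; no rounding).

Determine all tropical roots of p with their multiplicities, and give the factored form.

hull edge (i=0, c=5) to (i=2, c=4): slope -1/2, span 2
hull edge (i=2, c=4) to (i=4, c=0): slope -2, span 2
Factored form: p(x) = 0 ⊗ (x ⊕ 1/2) ⊗ (x ⊕ 1/2) ⊗ (x ⊕ 2) ⊗ (x ⊕ 2)
Answer: roots = 1/2 (mult 2), 2 (mult 2)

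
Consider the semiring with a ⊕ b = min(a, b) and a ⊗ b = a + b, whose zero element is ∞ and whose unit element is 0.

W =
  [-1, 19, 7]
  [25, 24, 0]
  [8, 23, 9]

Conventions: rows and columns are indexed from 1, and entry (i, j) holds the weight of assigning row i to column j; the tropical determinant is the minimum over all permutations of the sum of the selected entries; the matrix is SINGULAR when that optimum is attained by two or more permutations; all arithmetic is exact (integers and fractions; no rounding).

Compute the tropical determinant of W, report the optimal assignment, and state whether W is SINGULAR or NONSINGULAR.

σ = (1, 2, 3): (-1) + 24 + 9 = 32
σ = (1, 3, 2): (-1) + 0 + 23 = 22
σ = (2, 1, 3): 19 + 25 + 9 = 53
σ = (2, 3, 1): 19 + 0 + 8 = 27
σ = (3, 1, 2): 7 + 25 + 23 = 55
σ = (3, 2, 1): 7 + 24 + 8 = 39
Optimal value attained by: σ = (1, 3, 2).
Answer: det⊕(W) = 22; verdict: NONSINGULAR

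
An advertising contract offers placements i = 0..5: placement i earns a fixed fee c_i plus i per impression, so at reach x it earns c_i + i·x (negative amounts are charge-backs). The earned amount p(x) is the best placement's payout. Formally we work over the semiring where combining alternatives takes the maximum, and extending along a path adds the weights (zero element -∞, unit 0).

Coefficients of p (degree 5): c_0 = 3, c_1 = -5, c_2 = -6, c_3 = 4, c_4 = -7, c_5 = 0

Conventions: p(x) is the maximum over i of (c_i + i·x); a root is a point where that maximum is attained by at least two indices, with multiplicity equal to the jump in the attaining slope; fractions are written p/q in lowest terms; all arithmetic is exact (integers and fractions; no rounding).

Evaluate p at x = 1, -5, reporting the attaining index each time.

p(1) = max(3+0·1=3, -5+1·1=-4, -6+2·1=-4, 4+3·1=7, -7+4·1=-3, 0+5·1=5) = 7 (attained by i=3)
p(-5) = max(3+0·(-5)=3, -5+1·(-5)=-10, -6+2·(-5)=-16, 4+3·(-5)=-11, -7+4·(-5)=-27, 0+5·(-5)=-25) = 3 (attained by i=0)
Answer: p(1) = 7; p(-5) = 3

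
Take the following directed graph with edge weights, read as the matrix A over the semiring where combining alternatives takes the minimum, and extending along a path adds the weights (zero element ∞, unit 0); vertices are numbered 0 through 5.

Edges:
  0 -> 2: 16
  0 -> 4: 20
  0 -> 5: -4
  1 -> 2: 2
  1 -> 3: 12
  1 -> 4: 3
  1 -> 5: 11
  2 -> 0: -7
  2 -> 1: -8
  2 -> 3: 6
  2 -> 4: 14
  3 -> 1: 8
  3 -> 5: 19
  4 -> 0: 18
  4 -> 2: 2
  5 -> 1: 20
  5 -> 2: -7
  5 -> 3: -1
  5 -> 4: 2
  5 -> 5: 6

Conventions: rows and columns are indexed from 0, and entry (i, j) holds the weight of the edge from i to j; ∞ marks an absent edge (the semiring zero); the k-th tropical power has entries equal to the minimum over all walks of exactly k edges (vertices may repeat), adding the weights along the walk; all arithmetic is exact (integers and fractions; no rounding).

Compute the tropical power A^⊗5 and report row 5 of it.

A^⊗2:
  [9, 8, -11, -5, -2, 2]
  [-5, -6, 4, 8, 13, 17]
  [32, 14, -6, 4, -5, -11]
  [∞, 39, 10, 18, 11, 19]
  [-5, -6, 34, 8, 16, 14]
  [-14, -15, -1, -1, 7, 12]
A^⊗3:
  [-18, -19, -5, -5, 3, 5]
  [-3, -4, -4, 6, -3, -9]
  [-13, -14, -18, -12, -9, -5]
  [3, 2, 12, 16, 21, 25]
  [27, 16, -4, 6, -3, -9]
  [-8, -9, -13, -3, -12, -18]
A^⊗4:
  [-12, -13, -17, -7, -16, -22]
  [-11, -12, -16, -10, -7, -7]
  [-25, -26, -12, -12, -11, -17]
  [5, 4, 4, 14, 5, -1]
  [-11, -12, -16, -10, -7, -3]
  [-20, -21, -25, -19, -16, -12]
A^⊗5:
  [-24, -25, -29, -23, -20, -16]
  [-23, -24, -14, -10, -9, -15]
  [-19, -20, -24, -18, -23, -29]
  [-3, -4, -8, -2, 1, 1]
  [-23, -24, -10, -10, -9, -15]
  [-32, -33, -19, -19, -18, -24]
Answer: row 5 of A^⊗5 = [-32, -33, -19, -19, -18, -24]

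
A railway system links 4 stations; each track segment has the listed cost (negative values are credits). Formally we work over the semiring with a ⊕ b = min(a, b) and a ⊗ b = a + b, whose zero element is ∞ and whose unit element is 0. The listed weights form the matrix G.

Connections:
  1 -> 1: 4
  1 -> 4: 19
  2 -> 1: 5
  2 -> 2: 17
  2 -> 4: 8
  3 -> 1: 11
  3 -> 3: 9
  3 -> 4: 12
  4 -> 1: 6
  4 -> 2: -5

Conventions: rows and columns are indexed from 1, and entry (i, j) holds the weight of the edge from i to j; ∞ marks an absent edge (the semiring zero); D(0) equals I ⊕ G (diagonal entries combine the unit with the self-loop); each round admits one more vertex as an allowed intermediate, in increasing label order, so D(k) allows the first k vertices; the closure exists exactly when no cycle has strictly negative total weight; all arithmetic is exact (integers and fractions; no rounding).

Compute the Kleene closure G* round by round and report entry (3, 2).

D(0):
  [0, ∞, ∞, 19]
  [5, 0, ∞, 8]
  [11, ∞, 0, 12]
  [6, -5, ∞, 0]
D(1):
  [0, ∞, ∞, 19]
  [5, 0, ∞, 8]
  [11, ∞, 0, 12]
  [6, -5, ∞, 0]
D(2):
  [0, ∞, ∞, 19]
  [5, 0, ∞, 8]
  [11, ∞, 0, 12]
  [0, -5, ∞, 0]
D(3):
  [0, ∞, ∞, 19]
  [5, 0, ∞, 8]
  [11, ∞, 0, 12]
  [0, -5, ∞, 0]
D(4):
  [0, 14, ∞, 19]
  [5, 0, ∞, 8]
  [11, 7, 0, 12]
  [0, -5, ∞, 0]
Answer: G*[3][2] = 7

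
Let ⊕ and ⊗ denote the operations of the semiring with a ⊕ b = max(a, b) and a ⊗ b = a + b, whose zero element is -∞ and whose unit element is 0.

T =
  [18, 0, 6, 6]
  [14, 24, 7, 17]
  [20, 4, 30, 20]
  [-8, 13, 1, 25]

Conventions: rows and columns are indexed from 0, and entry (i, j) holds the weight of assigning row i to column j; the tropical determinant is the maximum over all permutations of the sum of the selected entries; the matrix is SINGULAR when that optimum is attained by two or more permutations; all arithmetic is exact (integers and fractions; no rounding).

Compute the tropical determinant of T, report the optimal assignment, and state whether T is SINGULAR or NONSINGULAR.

σ = (0, 1, 2, 3): 18 + 24 + 30 + 25 = 97
σ = (0, 1, 3, 2): 18 + 24 + 20 + 1 = 63
σ = (0, 2, 1, 3): 18 + 7 + 4 + 25 = 54
σ = (0, 2, 3, 1): 18 + 7 + 20 + 13 = 58
σ = (0, 3, 1, 2): 18 + 17 + 4 + 1 = 40
σ = (0, 3, 2, 1): 18 + 17 + 30 + 13 = 78
σ = (1, 0, 2, 3): 0 + 14 + 30 + 25 = 69
σ = (1, 0, 3, 2): 0 + 14 + 20 + 1 = 35
σ = (1, 2, 0, 3): 0 + 7 + 20 + 25 = 52
σ = (1, 2, 3, 0): 0 + 7 + 20 + (-8) = 19
σ = (1, 3, 0, 2): 0 + 17 + 20 + 1 = 38
σ = (1, 3, 2, 0): 0 + 17 + 30 + (-8) = 39
σ = (2, 0, 1, 3): 6 + 14 + 4 + 25 = 49
σ = (2, 0, 3, 1): 6 + 14 + 20 + 13 = 53
σ = (2, 1, 0, 3): 6 + 24 + 20 + 25 = 75
σ = (2, 1, 3, 0): 6 + 24 + 20 + (-8) = 42
σ = (2, 3, 0, 1): 6 + 17 + 20 + 13 = 56
σ = (2, 3, 1, 0): 6 + 17 + 4 + (-8) = 19
σ = (3, 0, 1, 2): 6 + 14 + 4 + 1 = 25
σ = (3, 0, 2, 1): 6 + 14 + 30 + 13 = 63
σ = (3, 1, 0, 2): 6 + 24 + 20 + 1 = 51
σ = (3, 1, 2, 0): 6 + 24 + 30 + (-8) = 52
σ = (3, 2, 0, 1): 6 + 7 + 20 + 13 = 46
σ = (3, 2, 1, 0): 6 + 7 + 4 + (-8) = 9
Optimal value attained by: σ = (0, 1, 2, 3).
Answer: det⊕(T) = 97; verdict: NONSINGULAR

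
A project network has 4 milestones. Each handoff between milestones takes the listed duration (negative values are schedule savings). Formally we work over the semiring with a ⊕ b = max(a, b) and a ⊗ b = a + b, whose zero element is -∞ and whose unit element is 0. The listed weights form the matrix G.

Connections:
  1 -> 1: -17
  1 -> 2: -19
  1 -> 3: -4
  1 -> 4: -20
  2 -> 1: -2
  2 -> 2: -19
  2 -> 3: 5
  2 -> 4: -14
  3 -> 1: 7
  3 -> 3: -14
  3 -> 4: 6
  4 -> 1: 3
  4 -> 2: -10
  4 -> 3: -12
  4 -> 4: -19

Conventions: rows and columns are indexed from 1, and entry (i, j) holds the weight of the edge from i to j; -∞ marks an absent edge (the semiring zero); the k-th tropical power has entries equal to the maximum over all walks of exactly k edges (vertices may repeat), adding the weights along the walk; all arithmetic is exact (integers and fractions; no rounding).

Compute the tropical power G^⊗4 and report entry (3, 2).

G^⊗2:
  [3, -30, -14, 2]
  [12, -21, -6, 11]
  [9, -4, 3, -8]
  [-5, -16, -1, -6]
G^⊗3:
  [5, -8, -1, -8]
  [14, 1, 8, 0]
  [10, -10, 5, 9]
  [6, -16, -9, 5]
G^⊗4:
  [6, -14, 1, 5]
  [15, -5, 10, 14]
  [12, -1, 6, 11]
  [8, -5, 2, -3]
Key observation: the optimum is the walk 3->1->3->4->2, with weight 7 + (-4) + 6 + (-10) = -1.
Optimal value attained by: walk 3->1->3->4->2.
Answer: (G^⊗4)[3][2] = -1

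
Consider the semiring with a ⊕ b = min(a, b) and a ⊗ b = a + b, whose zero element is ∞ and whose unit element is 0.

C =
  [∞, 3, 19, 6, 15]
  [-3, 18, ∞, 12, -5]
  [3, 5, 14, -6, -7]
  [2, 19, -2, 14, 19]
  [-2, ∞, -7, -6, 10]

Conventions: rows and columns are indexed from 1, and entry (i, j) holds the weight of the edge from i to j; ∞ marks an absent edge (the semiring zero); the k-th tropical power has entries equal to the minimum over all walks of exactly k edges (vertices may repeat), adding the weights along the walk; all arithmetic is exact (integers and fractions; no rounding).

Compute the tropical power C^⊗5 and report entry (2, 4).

C^⊗2:
  [0, 21, 4, 9, -2]
  [-7, 0, -12, -11, 5]
  [-9, 6, -14, -13, 0]
  [1, 3, 12, -8, -9]
  [-4, -2, -8, -13, -14]
C^⊗3:
  [-4, 3, -9, -8, -3]
  [-9, -7, -13, -18, -19]
  [-11, -9, -15, -20, -21]
  [-11, 4, -16, -15, -2]
  [-16, -3, -21, -20, -15]
C^⊗4:
  [-6, -4, -10, -15, -16]
  [-21, -8, -26, -25, -20]
  [-23, -10, -28, -27, -22]
  [-13, -11, -17, -22, -23]
  [-18, -16, -22, -27, -28]
C^⊗5:
  [-18, -5, -23, -22, -17]
  [-23, -21, -27, -32, -33]
  [-25, -23, -29, -34, -35]
  [-25, -12, -30, -29, -24]
  [-30, -17, -35, -34, -29]
Key observation: the optimum is the walk 2->5->3->5->3->4, with weight (-5) + (-7) + (-7) + (-7) + (-6) = -32.
Optimal value attained by: walk 2->5->3->5->3->4.
Answer: (C^⊗5)[2][4] = -32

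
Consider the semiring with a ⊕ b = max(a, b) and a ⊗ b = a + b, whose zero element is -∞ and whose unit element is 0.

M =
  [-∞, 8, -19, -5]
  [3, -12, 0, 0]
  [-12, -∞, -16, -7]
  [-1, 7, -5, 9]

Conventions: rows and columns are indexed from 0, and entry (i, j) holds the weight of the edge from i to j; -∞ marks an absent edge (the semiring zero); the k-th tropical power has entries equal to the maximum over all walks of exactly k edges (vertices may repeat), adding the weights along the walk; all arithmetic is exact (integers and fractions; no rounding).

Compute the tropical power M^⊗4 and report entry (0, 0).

M^⊗2:
  [11, 2, 8, 8]
  [-1, 11, -5, 9]
  [-8, 0, -12, 2]
  [10, 16, 7, 18]
M^⊗3:
  [7, 19, 3, 17]
  [14, 16, 11, 18]
  [3, 9, 0, 11]
  [19, 25, 16, 27]
M^⊗4:
  [22, 24, 19, 26]
  [19, 25, 16, 27]
  [12, 18, 9, 20]
  [28, 34, 25, 36]
Key observation: the optimum is the walk 0->1->0->1->0, with weight 8 + 3 + 8 + 3 = 22.
Optimal value attained by: walk 0->1->0->1->0.
Answer: (M^⊗4)[0][0] = 22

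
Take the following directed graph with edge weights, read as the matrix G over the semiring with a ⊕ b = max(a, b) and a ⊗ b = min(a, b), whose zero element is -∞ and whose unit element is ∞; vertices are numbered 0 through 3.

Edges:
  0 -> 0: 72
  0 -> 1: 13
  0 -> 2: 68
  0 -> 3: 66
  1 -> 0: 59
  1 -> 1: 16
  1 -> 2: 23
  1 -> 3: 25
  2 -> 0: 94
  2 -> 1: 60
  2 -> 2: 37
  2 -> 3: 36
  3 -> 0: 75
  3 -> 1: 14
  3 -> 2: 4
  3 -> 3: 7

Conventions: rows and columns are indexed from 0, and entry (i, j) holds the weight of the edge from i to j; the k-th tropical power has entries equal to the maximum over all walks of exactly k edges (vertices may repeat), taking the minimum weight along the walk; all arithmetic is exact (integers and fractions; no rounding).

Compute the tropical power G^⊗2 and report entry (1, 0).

G^⊗2:
  [72, 60, 68, 66]
  [59, 23, 59, 59]
  [72, 37, 68, 66]
  [72, 14, 68, 66]
Key observation: the optimum is the walk 1->0->0, with weight 59 min 72 = 59.
Optimal value attained by: walk 1->0->0.
Answer: (G^⊗2)[1][0] = 59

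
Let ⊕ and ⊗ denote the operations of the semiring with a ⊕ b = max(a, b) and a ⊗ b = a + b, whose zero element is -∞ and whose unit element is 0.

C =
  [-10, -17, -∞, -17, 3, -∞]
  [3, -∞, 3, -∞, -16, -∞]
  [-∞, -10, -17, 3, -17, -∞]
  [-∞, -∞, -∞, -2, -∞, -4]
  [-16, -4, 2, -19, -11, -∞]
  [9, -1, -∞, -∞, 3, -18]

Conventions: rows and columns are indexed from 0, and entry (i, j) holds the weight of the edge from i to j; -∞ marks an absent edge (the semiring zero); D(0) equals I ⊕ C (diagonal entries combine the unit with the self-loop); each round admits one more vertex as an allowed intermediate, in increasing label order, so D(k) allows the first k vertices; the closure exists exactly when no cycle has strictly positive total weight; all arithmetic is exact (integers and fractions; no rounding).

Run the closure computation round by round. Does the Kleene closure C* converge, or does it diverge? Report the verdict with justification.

D(0):
  [0, -17, -∞, -17, 3, -∞]
  [3, 0, 3, -∞, -16, -∞]
  [-∞, -10, 0, 3, -17, -∞]
  [-∞, -∞, -∞, 0, -∞, -4]
  [-16, -4, 2, -19, 0, -∞]
  [9, -1, -∞, -∞, 3, 0]
D(1):
  [0, -17, -∞, -17, 3, -∞]
  [3, 0, 3, -14, 6, -∞]
  [-∞, -10, 0, 3, -17, -∞]
  [-∞, -∞, -∞, 0, -∞, -4]
  [-16, -4, 2, -19, 0, -∞]
  [9, -1, -∞, -8, 12, 0]
Detection: at round 2, diagonal entry (4, 4) turns strictly positive.
Key observation: the cycle 4->1->0->4 has total weight (-4) + 3 + 3, which is strictly positive.
Answer: DIVERGES — positive cycle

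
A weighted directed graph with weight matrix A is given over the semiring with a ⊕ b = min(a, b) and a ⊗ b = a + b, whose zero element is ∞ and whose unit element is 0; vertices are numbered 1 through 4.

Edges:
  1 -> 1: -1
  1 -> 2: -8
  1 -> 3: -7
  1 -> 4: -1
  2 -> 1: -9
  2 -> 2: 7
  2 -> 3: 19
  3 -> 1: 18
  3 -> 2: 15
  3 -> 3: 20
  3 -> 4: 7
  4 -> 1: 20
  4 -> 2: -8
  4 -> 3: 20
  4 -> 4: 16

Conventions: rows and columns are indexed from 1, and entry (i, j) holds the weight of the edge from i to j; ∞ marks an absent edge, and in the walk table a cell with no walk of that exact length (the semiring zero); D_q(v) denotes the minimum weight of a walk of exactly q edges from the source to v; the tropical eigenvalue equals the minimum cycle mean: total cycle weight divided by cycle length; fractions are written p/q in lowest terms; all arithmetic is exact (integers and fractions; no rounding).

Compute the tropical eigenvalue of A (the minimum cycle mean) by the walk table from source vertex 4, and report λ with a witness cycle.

q=0: [∞, ∞, ∞, 0]
q=1: [20, -8, 20, 16]
q=2: [-17, -1, 11, 19]
q=3: [-18, -25, -24, -18]
q=4: [-34, -26, -25, -19]
Optimal cycle mean attained by: cycle 1->2->1, total (-8) + (-9), length 2.
Answer: λ = -17/2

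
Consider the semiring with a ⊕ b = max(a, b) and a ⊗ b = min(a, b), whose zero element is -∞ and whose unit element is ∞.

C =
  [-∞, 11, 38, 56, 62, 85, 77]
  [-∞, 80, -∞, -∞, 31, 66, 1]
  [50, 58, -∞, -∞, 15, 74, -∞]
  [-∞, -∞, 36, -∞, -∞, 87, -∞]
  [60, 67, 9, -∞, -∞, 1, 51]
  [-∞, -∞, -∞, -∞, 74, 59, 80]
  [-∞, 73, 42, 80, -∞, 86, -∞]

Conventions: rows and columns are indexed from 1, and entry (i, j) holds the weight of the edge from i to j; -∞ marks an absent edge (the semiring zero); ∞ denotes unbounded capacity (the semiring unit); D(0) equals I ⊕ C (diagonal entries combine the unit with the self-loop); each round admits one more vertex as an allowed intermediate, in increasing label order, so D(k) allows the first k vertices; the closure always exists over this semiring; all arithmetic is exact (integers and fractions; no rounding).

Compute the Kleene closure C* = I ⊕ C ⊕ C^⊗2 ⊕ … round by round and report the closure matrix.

D(0):
  [∞, 11, 38, 56, 62, 85, 77]
  [-∞, ∞, -∞, -∞, 31, 66, 1]
  [50, 58, ∞, -∞, 15, 74, -∞]
  [-∞, -∞, 36, ∞, -∞, 87, -∞]
  [60, 67, 9, -∞, ∞, 1, 51]
  [-∞, -∞, -∞, -∞, 74, ∞, 80]
  [-∞, 73, 42, 80, -∞, 86, ∞]
D(1):
  [∞, 11, 38, 56, 62, 85, 77]
  [-∞, ∞, -∞, -∞, 31, 66, 1]
  [50, 58, ∞, 50, 50, 74, 50]
  [-∞, -∞, 36, ∞, -∞, 87, -∞]
  [60, 67, 38, 56, ∞, 60, 60]
  [-∞, -∞, -∞, -∞, 74, ∞, 80]
  [-∞, 73, 42, 80, -∞, 86, ∞]
D(2):
  [∞, 11, 38, 56, 62, 85, 77]
  [-∞, ∞, -∞, -∞, 31, 66, 1]
  [50, 58, ∞, 50, 50, 74, 50]
  [-∞, -∞, 36, ∞, -∞, 87, -∞]
  [60, 67, 38, 56, ∞, 66, 60]
  [-∞, -∞, -∞, -∞, 74, ∞, 80]
  [-∞, 73, 42, 80, 31, 86, ∞]
D(3):
  [∞, 38, 38, 56, 62, 85, 77]
  [-∞, ∞, -∞, -∞, 31, 66, 1]
  [50, 58, ∞, 50, 50, 74, 50]
  [36, 36, 36, ∞, 36, 87, 36]
  [60, 67, 38, 56, ∞, 66, 60]
  [-∞, -∞, -∞, -∞, 74, ∞, 80]
  [42, 73, 42, 80, 42, 86, ∞]
D(4):
  [∞, 38, 38, 56, 62, 85, 77]
  [-∞, ∞, -∞, -∞, 31, 66, 1]
  [50, 58, ∞, 50, 50, 74, 50]
  [36, 36, 36, ∞, 36, 87, 36]
  [60, 67, 38, 56, ∞, 66, 60]
  [-∞, -∞, -∞, -∞, 74, ∞, 80]
  [42, 73, 42, 80, 42, 86, ∞]
D(5):
  [∞, 62, 38, 56, 62, 85, 77]
  [31, ∞, 31, 31, 31, 66, 31]
  [50, 58, ∞, 50, 50, 74, 50]
  [36, 36, 36, ∞, 36, 87, 36]
  [60, 67, 38, 56, ∞, 66, 60]
  [60, 67, 38, 56, 74, ∞, 80]
  [42, 73, 42, 80, 42, 86, ∞]
D(6):
  [∞, 67, 38, 56, 74, 85, 80]
  [60, ∞, 38, 56, 66, 66, 66]
  [60, 67, ∞, 56, 74, 74, 74]
  [60, 67, 38, ∞, 74, 87, 80]
  [60, 67, 38, 56, ∞, 66, 66]
  [60, 67, 38, 56, 74, ∞, 80]
  [60, 73, 42, 80, 74, 86, ∞]
D(7):
  [∞, 73, 42, 80, 74, 85, 80]
  [60, ∞, 42, 66, 66, 66, 66]
  [60, 73, ∞, 74, 74, 74, 74]
  [60, 73, 42, ∞, 74, 87, 80]
  [60, 67, 42, 66, ∞, 66, 66]
  [60, 73, 42, 80, 74, ∞, 80]
  [60, 73, 42, 80, 74, 86, ∞]
Answer: C* = [[∞, 73, 42, 80, 74, 85, 80], [60, ∞, 42, 66, 66, 66, 66], [60, 73, ∞, 74, 74, 74, 74], [60, 73, 42, ∞, 74, 87, 80], [60, 67, 42, 66, ∞, 66, 66], [60, 73, 42, 80, 74, ∞, 80], [60, 73, 42, 80, 74, 86, ∞]]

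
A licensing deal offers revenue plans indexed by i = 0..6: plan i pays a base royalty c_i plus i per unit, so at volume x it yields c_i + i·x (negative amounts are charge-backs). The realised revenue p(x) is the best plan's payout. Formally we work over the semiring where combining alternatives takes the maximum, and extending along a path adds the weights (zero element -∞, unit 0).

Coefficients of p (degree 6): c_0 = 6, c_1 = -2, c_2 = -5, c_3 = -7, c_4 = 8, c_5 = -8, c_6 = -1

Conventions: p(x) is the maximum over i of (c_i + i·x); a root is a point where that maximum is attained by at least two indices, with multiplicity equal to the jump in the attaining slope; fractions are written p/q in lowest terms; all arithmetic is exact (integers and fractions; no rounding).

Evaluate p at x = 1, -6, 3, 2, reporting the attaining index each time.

p(1) = max(6+0·1=6, -2+1·1=-1, -5+2·1=-3, -7+3·1=-4, 8+4·1=12, -8+5·1=-3, -1+6·1=5) = 12 (attained by i=4)
p(-6) = max(6+0·(-6)=6, -2+1·(-6)=-8, -5+2·(-6)=-17, -7+3·(-6)=-25, 8+4·(-6)=-16, -8+5·(-6)=-38, -1+6·(-6)=-37) = 6 (attained by i=0)
p(3) = max(6+0·3=6, -2+1·3=1, -5+2·3=1, -7+3·3=2, 8+4·3=20, -8+5·3=7, -1+6·3=17) = 20 (attained by i=4)
p(2) = max(6+0·2=6, -2+1·2=0, -5+2·2=-1, -7+3·2=-1, 8+4·2=16, -8+5·2=2, -1+6·2=11) = 16 (attained by i=4)
Answer: p(1) = 12; p(-6) = 6; p(3) = 20; p(2) = 16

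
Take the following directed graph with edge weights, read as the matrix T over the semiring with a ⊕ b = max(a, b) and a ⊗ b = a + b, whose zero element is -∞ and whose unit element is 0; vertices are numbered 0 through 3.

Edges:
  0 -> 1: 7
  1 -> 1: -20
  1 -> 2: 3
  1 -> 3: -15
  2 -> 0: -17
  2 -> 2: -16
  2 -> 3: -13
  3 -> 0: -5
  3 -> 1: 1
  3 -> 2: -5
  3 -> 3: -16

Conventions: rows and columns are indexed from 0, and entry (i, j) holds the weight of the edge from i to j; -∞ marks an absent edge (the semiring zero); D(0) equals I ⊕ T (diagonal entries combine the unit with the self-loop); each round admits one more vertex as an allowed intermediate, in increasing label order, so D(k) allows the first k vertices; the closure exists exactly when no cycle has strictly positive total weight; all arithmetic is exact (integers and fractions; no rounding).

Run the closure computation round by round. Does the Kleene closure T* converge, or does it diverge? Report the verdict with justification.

D(0):
  [0, 7, -∞, -∞]
  [-∞, 0, 3, -15]
  [-17, -∞, 0, -13]
  [-5, 1, -5, 0]
D(1):
  [0, 7, -∞, -∞]
  [-∞, 0, 3, -15]
  [-17, -10, 0, -13]
  [-5, 2, -5, 0]
D(2):
  [0, 7, 10, -8]
  [-∞, 0, 3, -15]
  [-17, -10, 0, -13]
  [-5, 2, 5, 0]
D(3):
  [0, 7, 10, -3]
  [-14, 0, 3, -10]
  [-17, -10, 0, -13]
  [-5, 2, 5, 0]
D(4):
  [0, 7, 10, -3]
  [-14, 0, 3, -10]
  [-17, -10, 0, -13]
  [-5, 2, 5, 0]
Key observation: every diagonal entry stays at the unit through all rounds, so no improving cycle exists.
Answer: CONVERGES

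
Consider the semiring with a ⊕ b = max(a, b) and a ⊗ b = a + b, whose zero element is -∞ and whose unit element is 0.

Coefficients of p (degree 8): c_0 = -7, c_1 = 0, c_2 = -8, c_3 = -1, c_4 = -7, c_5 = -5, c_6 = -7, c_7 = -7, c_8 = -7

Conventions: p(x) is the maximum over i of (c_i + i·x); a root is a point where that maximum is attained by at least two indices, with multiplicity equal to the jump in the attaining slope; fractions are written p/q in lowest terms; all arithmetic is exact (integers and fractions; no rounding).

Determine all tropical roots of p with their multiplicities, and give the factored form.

hull edge (i=0, c=-7) to (i=1, c=0): slope 7, span 1
hull edge (i=1, c=0) to (i=3, c=-1): slope -1/2, span 2
hull edge (i=3, c=-1) to (i=8, c=-7): slope -6/5, span 5
Factored form: p(x) = -7 ⊗ (x ⊕ (-7)) ⊗ (x ⊕ 1/2) ⊗ (x ⊕ 1/2) ⊗ (x ⊕ 6/5) ⊗ (x ⊕ 6/5) ⊗ (x ⊕ 6/5) ⊗ (x ⊕ 6/5) ⊗ (x ⊕ 6/5)
Answer: roots = -7 (mult 1), 1/2 (mult 2), 6/5 (mult 5)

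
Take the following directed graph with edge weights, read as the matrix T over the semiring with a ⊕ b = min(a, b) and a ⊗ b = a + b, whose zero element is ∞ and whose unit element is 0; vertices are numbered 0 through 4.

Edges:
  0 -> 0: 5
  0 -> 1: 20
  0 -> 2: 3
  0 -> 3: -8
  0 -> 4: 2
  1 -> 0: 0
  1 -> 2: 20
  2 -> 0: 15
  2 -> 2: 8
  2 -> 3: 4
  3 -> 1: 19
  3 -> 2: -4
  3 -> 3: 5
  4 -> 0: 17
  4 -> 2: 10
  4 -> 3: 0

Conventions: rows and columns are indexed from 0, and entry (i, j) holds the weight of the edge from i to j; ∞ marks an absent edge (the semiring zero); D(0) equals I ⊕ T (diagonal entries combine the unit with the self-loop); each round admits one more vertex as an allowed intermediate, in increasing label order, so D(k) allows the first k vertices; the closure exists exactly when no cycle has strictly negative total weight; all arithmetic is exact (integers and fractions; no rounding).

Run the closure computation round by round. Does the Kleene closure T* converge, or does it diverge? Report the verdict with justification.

D(0):
  [0, 20, 3, -8, 2]
  [0, 0, 20, ∞, ∞]
  [15, ∞, 0, 4, ∞]
  [∞, 19, -4, 0, ∞]
  [17, ∞, 10, 0, 0]
D(1):
  [0, 20, 3, -8, 2]
  [0, 0, 3, -8, 2]
  [15, 35, 0, 4, 17]
  [∞, 19, -4, 0, ∞]
  [17, 37, 10, 0, 0]
D(2):
  [0, 20, 3, -8, 2]
  [0, 0, 3, -8, 2]
  [15, 35, 0, 4, 17]
  [19, 19, -4, 0, 21]
  [17, 37, 10, 0, 0]
D(3):
  [0, 20, 3, -8, 2]
  [0, 0, 3, -8, 2]
  [15, 35, 0, 4, 17]
  [11, 19, -4, 0, 13]
  [17, 37, 10, 0, 0]
D(4):
  [0, 11, -12, -8, 2]
  [0, 0, -12, -8, 2]
  [15, 23, 0, 4, 17]
  [11, 19, -4, 0, 13]
  [11, 19, -4, 0, 0]
D(5):
  [0, 11, -12, -8, 2]
  [0, 0, -12, -8, 2]
  [15, 23, 0, 4, 17]
  [11, 19, -4, 0, 13]
  [11, 19, -4, 0, 0]
Key observation: every diagonal entry stays at the unit through all rounds, so no improving cycle exists.
Answer: CONVERGES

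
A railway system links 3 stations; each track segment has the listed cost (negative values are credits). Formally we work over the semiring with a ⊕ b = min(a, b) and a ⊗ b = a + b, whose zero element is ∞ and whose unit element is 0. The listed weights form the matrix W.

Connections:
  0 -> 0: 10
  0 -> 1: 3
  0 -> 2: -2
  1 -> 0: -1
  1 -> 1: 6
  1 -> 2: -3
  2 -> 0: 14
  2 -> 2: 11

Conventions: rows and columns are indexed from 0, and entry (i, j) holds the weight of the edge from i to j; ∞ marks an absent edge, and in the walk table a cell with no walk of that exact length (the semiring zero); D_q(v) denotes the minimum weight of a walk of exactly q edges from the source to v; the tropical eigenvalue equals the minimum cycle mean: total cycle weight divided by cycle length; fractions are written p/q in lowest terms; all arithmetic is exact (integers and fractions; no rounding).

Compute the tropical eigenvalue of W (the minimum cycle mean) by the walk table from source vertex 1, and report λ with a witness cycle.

q=0: [∞, 0, ∞]
q=1: [-1, 6, -3]
q=2: [5, 2, -3]
q=3: [1, 8, -1]
Optimal cycle mean attained by: cycle 0->1->0, total 3 + (-1), length 2.
Answer: λ = 1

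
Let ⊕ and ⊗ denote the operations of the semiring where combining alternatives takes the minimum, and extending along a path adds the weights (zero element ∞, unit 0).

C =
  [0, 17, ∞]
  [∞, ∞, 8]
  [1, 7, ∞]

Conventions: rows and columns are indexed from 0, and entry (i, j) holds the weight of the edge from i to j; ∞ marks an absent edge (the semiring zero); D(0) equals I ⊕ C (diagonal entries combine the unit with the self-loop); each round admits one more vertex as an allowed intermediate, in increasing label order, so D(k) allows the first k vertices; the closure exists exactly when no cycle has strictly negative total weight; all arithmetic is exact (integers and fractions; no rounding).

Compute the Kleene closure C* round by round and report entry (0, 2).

D(0):
  [0, 17, ∞]
  [∞, 0, 8]
  [1, 7, 0]
D(1):
  [0, 17, ∞]
  [∞, 0, 8]
  [1, 7, 0]
D(2):
  [0, 17, 25]
  [∞, 0, 8]
  [1, 7, 0]
D(3):
  [0, 17, 25]
  [9, 0, 8]
  [1, 7, 0]
Answer: C*[0][2] = 25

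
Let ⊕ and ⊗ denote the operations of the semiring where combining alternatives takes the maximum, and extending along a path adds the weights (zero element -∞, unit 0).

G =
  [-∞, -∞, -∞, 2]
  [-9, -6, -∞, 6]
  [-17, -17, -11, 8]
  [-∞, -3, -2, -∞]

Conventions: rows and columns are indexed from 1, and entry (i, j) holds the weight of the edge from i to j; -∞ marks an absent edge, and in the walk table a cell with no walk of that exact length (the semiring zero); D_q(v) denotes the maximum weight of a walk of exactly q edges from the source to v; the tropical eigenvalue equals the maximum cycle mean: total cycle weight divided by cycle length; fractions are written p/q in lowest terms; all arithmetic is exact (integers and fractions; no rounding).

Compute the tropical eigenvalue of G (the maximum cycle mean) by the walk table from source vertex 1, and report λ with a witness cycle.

q=0: [0, -∞, -∞, -∞]
q=1: [-∞, -∞, -∞, 2]
q=2: [-∞, -1, 0, -∞]
q=3: [-10, -7, -11, 8]
q=4: [-16, 5, 6, -1]
Optimal cycle mean attained by: cycle 3->4->3, total 8 + (-2), length 2.
Answer: λ = 3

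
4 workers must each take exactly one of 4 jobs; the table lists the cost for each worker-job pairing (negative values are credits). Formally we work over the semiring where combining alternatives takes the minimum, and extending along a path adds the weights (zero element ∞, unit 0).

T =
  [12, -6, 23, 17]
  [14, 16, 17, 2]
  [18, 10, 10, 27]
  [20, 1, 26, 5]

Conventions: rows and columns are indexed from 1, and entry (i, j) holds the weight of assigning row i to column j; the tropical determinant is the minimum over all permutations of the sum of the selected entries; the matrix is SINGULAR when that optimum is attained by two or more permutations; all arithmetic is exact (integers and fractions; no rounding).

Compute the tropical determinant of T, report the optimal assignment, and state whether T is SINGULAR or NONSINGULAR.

σ = (1, 2, 3, 4): 12 + 16 + 10 + 5 = 43
σ = (1, 2, 4, 3): 12 + 16 + 27 + 26 = 81
σ = (1, 3, 2, 4): 12 + 17 + 10 + 5 = 44
σ = (1, 3, 4, 2): 12 + 17 + 27 + 1 = 57
σ = (1, 4, 2, 3): 12 + 2 + 10 + 26 = 50
σ = (1, 4, 3, 2): 12 + 2 + 10 + 1 = 25
σ = (2, 1, 3, 4): (-6) + 14 + 10 + 5 = 23
σ = (2, 1, 4, 3): (-6) + 14 + 27 + 26 = 61
σ = (2, 3, 1, 4): (-6) + 17 + 18 + 5 = 34
σ = (2, 3, 4, 1): (-6) + 17 + 27 + 20 = 58
σ = (2, 4, 1, 3): (-6) + 2 + 18 + 26 = 40
σ = (2, 4, 3, 1): (-6) + 2 + 10 + 20 = 26
σ = (3, 1, 2, 4): 23 + 14 + 10 + 5 = 52
σ = (3, 1, 4, 2): 23 + 14 + 27 + 1 = 65
σ = (3, 2, 1, 4): 23 + 16 + 18 + 5 = 62
σ = (3, 2, 4, 1): 23 + 16 + 27 + 20 = 86
σ = (3, 4, 1, 2): 23 + 2 + 18 + 1 = 44
σ = (3, 4, 2, 1): 23 + 2 + 10 + 20 = 55
σ = (4, 1, 2, 3): 17 + 14 + 10 + 26 = 67
σ = (4, 1, 3, 2): 17 + 14 + 10 + 1 = 42
σ = (4, 2, 1, 3): 17 + 16 + 18 + 26 = 77
σ = (4, 2, 3, 1): 17 + 16 + 10 + 20 = 63
σ = (4, 3, 1, 2): 17 + 17 + 18 + 1 = 53
σ = (4, 3, 2, 1): 17 + 17 + 10 + 20 = 64
Optimal value attained by: σ = (2, 1, 3, 4).
Answer: det⊕(T) = 23; verdict: NONSINGULAR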